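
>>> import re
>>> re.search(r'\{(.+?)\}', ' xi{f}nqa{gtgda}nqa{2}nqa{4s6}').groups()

The match spans [3:6] → '{f}'.
Captured: group 1 = 'f'.

('f',)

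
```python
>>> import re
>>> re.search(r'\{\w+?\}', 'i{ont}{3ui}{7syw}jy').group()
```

Unlike `match`, `search` isn't anchored — it looks for the pattern anywhere in the string.
The match spans [1:6] → '{ont}'.

'{ont}'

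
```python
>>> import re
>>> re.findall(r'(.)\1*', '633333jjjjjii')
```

`\1` is not a pattern — it's the concrete string captured by group 1, re-applied verbatim.
One capturing group, so `findall` returns just the captured substring from each match — 4 in all.

['6', '3', 'j', 'i']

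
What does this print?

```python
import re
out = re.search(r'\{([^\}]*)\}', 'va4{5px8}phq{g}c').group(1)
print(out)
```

`search` walks the string left to right and returns the first match it finds.
The match spans [3:9] → '{5px8}'.
Captured: group 1 = '5px8'.

5px8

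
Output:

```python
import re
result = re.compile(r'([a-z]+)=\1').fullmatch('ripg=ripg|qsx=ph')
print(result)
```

`\1` has to match the exact text group 1 already captured.
`re.fullmatch` is like wrapping the pattern in `^…$` (in single-line mode).
Here the pattern can't cover the whole string, so the call returns None.

None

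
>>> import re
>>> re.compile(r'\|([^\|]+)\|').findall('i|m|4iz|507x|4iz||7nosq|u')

Scanning left to right: at [1:4] match '|m|', group 1 = 'm'; at [7:13] match '|507x|', group 1 = '507x'; at [17:24] match '|7nosq|', group 1 = '7nosq'.
Because there's exactly one group, `findall` drops the full match and keeps group 1 from each hit.

['m', '507x', '7nosq']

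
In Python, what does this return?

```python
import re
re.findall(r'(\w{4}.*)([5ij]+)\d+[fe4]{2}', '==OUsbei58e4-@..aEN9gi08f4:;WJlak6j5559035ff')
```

[('OUsbei58e4-@..aEN9gi08f4:;WJlak6j55', '5')]

This matches exactly 4 of a word character, then zero or more of any character (captured); then one or more of one of [5ij] (captured); then one or more of a digit, then exactly 2 of one of [fe4].
Walking the string: at [2:44] match 'OUsbei58e4-@..aEN9gi08f4:;WJlak6j5559035ff', groups = ('OUsbei58e4-@..aEN9gi08f4:;WJlak6j55', '5').
`findall` packs the 2 group values into a tuple for every match.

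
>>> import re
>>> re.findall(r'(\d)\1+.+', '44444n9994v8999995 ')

`\1` is not a pattern — it's the concrete string captured by group 1, re-applied verbatim.
Scanning left to right: at [0:19] match '44444n9994v8999995 ', group 1 = '4'.
Because there's exactly one group, `findall` drops the full match and keeps group 1 from the one hit.

['4']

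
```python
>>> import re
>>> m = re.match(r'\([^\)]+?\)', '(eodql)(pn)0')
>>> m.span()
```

(0, 7)

`re.match` only tries the pattern at the start of the string.
The match spans [0:7] → '(eodql)'.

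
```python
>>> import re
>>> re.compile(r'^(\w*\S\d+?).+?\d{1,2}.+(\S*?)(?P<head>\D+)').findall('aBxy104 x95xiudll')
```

This matches anchored at the start of the string; then zero or more of a word character, then a non-whitespace character, then one or more of a digit (lazy) (captured); then one or more of any character (lazy), then 1 to 2 of a digit; then one or more of any character; then zero or more of a non-whitespace character (lazy) (captured); then one or more of a non-digit (captured as 'head').
Walking the string: at [0:17] match 'aBxy104 x95xiudll', groups = ('aBxy104', '', 'l').
With 3 capturing groups, `findall` returns a 3-tuple per match.

[('aBxy104', '', 'l')]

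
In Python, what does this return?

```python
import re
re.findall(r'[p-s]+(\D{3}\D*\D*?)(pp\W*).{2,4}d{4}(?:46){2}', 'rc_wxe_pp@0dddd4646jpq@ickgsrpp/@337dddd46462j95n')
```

This matches one or more of a character in [p-s]; then exactly 3 of a non-digit, then zero or more of a non-digit, then zero or more of a non-digit (lazy) (captured); then the literal 'pp', then zero or more of a non-word character (captured); then 2 to 4 of any character, then exactly 4 of a literal 'd', then the literal '46' repeated 2 times.
Scanning left to right: at [0:19] match 'rc_wxe_pp@0dddd4646', groups = ('c_wxe_', 'pp'); at [20:44] match 'pq@ickgsrpp/@337dddd4646', groups = ('@ickgsr', 'pp/@').
Multiple groups make `findall` return tuples — one 2-tuple for each match.

[('c_wxe_', 'pp'), ('@ickgsr', 'pp/@')]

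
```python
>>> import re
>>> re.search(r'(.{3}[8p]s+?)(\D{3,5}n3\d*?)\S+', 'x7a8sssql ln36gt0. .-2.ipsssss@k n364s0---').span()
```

This matches exactly 3 of any character, then one of [8p], then one or more of the literal 's' (lazy) (captured); then 3 to 5 of a non-digit, then the literal 'n3', then zero or more of a digit (lazy) (captured); then one or more of a non-whitespace character.
`search` walks the string left to right and returns the first match it finds.
The match spans [0:18] → 'x7a8sssql ln36gt0.'.
Captured: group 1 = 'x7a8ss', group 2 = 'sql ln3'.

(0, 18)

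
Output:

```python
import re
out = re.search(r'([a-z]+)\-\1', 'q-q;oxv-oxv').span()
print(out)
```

The backreference `\1` re-matches whatever the first group consumed, character for character.
`search` walks the string left to right and returns the first match it finds.
The match spans [0:3] → 'q-q'.
Captured: group 1 = 'q'.

(0, 3)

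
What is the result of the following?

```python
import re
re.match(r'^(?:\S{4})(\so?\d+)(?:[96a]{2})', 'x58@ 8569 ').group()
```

`re.match` only tries the pattern at the start of the string.
The match spans [0:9] → 'x58@ 8569'.

'x58@ 8569'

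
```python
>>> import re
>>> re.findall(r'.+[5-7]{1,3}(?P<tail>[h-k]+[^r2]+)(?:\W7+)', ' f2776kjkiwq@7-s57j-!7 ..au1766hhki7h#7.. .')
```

This matches one or more of any character, then 1 to 3 of a character in [5-7]; then one or more of a character in [h-k], then one or more of any character except [r2] (captured as 'tail'); then a non-word character, then one or more of the literal '7' (non-capturing group).
Matches: at [0:39] match ' f2776kjkiwq@7-s57j-!7 ..au1766hhki7h#7', group 1 = 'hhki7h'.
`findall` collects group 1 from the one match (1 total).

['hhki7h']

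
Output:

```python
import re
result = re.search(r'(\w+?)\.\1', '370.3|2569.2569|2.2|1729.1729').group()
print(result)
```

`\1` has to match the exact text group 1 already captured.
`re.search` scans for the first position where the pattern succeeds.
The match spans [6:15] → '2569.2569'.
Captured: group 1 = '2569'.

2569.2569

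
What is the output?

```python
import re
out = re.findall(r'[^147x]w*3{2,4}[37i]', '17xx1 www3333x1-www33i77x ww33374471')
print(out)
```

[' www3333', '-www33i', ' ww3337']

This matches any character except [147x], then zero or more of the literal 'w'; then 2 to 4 of the literal '3', then one of [37i].
Matches: at [5:13] → ' www3333'; at [15:22] → '-www33i'; at [25:32] → ' ww3337'.
`findall` yields the raw match text (3 of them) because the pattern has no groups.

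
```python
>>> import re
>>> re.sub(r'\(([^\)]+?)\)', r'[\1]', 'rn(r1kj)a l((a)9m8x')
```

Matches: at [2:8] → '(r1kj)'; at [11:15] → '((a)'.
Each match is replaced using the text its own group 1 captured.

'rn[r1kj]a l[(a]9m8x'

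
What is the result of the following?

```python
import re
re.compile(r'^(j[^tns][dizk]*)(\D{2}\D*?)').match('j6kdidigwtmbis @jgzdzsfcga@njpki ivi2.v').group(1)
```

Pattern: anchored at the start of the string; then a literal 'j', then any character except [tns], then zero or more of one of [dizk] (captured); then exactly 2 of a non-digit, then zero or more of a non-digit (lazy) (captured).
`match` is anchored at position 0; if the pattern doesn't fit there, it returns None.
The match spans [0:9] → 'j6kdidigw'.
Captured: group 1 = 'j6kdidi', group 2 = 'gw'.

'j6kdidi'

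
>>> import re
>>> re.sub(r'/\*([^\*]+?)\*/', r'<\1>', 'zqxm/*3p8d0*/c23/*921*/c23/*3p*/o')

Matches: at [4:13] → '/*3p8d0*/'; at [16:23] → '/*921*/'; at [26:32] → '/*3p*/'.
`\1` in the replacement pulls in group 1's text for each match.

'zqxm<3p8d0>c23<921>c23<3p>o'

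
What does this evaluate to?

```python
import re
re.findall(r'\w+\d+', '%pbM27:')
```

Pattern: one or more of a word character; then one or more of a digit.
Matches: at [1:6] → 'pbM27'.
With no groups in the pattern, `findall` gives back each whole match — 1 here.

['pbM27']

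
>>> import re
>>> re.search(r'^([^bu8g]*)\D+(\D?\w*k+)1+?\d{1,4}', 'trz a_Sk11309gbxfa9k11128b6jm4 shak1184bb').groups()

('trz a_Sk11309', '9k')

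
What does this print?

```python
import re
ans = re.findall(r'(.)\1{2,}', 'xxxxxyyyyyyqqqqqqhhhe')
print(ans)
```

['x', 'y', 'q', 'h']

`\1` has to match the exact text group 1 already captured.
Scanning left to right: at [0:5] match 'xxxxx', group 1 = 'x'; at [5:11] match 'yyyyyy', group 1 = 'y'; at [11:17] match 'qqqqqq', group 1 = 'q'; at [17:20] match 'hhh', group 1 = 'h'.
`findall` collects group 1 from each match (4 total).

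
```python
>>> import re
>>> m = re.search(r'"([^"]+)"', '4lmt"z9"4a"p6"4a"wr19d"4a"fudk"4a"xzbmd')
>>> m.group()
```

The match spans [4:8] → '"z9"'.

'"z9"'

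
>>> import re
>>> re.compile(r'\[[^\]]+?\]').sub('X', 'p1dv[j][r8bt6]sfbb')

'p1dvXXsfbb'

`sub` substitutes 'X' at each match site.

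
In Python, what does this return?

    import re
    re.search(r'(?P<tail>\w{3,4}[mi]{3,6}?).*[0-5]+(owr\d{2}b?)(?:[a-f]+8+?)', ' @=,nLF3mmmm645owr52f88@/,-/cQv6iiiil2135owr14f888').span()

Pattern: 3 to 4 of a word character, then 3 to 6 of one of [mi] (lazy) (captured as 'tail'); then zero or more of any character, then one or more of a character in [0-5]; then the literal 'owr', then exactly 2 of a digit, then optionally the literal 'b' (captured); then one or more of a character in [a-f], then one or more of a literal '8' (lazy) (non-capturing group).
Unlike `match`, `search` isn't anchored — it looks for the pattern anywhere in the string.
The match spans [4:48] → 'nLF3mmmm645owr52f88@/,-/cQv6iiiil2135owr14f8'.
Captured: group 1 = 'nLF3mmm', group 2 = 'owr14'.

(4, 48)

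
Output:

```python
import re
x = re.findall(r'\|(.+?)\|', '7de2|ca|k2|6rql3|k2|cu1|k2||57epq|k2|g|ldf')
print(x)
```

['ca', '6rql3', 'cu1', '|57epq', 'g']

With the lazy modifier that quantifier settles for the fewest repetitions that let the rest of the pattern succeed (the atoms after it are unaffected and can still be greedy).
With a single group, `findall` returns only what that group captured — 5 items.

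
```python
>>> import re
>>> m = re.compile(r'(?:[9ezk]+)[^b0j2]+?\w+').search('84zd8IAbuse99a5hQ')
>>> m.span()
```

The match spans [2:17] → 'zd8IAbuse99a5hQ'.

(2, 17)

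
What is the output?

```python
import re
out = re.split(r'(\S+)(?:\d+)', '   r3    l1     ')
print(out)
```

['   ', 'r', '    ', 'l', '     ']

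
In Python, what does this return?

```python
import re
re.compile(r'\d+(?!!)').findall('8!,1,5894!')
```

A negative assertion filters positions out without eating any characters.
Matches: at [3:4] → '1'; at [5:8] → '589'.
Since nothing is captured, `findall` lists the 2 matched substrings directly.

['1', '589']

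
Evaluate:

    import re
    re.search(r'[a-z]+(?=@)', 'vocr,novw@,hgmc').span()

(5, 9)

Because the assertion is zero-width, the text it checks is not consumed and won't appear in the result.
`re.search` tries every starting position until one works.
The match spans [5:9] → 'novw'.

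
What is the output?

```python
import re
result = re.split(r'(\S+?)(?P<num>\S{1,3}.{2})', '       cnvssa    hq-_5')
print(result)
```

['       ', 'c', 'nvssa', '    ', 'h', 'q-_5', '']

This matches one or more of a non-whitespace character (lazy) (captured); then 1 to 3 of a non-whitespace character, then exactly 2 of any character (captured as 'num').
A non-greedy quantifier consumes as few characters as it can — just enough that the remainder of the pattern still matches from where it stops; whatever follows it matches normally.
Matches to split on: at [7:13] → 'cnvssa'; at [17:22] → 'hq-_5'.
`re.split` interleaves the captured-group text with the surrounding fragments.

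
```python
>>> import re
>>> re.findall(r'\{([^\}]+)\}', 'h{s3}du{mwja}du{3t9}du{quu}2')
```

['s3', 'mwja', '3t9', 'quu']

`findall` collects group 1 from each match (4 total).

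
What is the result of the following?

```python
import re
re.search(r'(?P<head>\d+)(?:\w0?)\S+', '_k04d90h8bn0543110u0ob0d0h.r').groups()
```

('04',)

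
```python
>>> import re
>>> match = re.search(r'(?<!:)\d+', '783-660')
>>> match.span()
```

The negative lookaround is zero-width — it rules out positions where the adjacent text would match, without consuming anything.
`re.search` scans for the first position where the pattern succeeds.
The match spans [0:3] → '783'.

(0, 3)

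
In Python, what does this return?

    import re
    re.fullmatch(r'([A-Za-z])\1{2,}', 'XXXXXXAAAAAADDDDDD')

None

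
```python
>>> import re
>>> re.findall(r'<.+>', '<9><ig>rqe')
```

['<9><ig>']

With no groups in the pattern, `findall` gives back each whole match — 1 here.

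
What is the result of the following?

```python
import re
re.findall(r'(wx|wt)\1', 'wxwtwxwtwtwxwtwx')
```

`\1` is not a pattern — it's the concrete string captured by group 1, re-applied verbatim.
Walking the string: at [6:10] match 'wtwt', group 1 = 'wt'.
Because there's exactly one group, `findall` drops the full match and keeps group 1 from the one hit.

['wt']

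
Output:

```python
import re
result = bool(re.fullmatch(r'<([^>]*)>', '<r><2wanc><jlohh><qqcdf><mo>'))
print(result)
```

`re.fullmatch` requires the pattern to consume the entire string.
Here there's no way to consume every character, so the call returns None, and `bool(None)` is False.

False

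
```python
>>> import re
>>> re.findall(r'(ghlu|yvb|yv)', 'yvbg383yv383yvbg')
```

['yvb', 'yv', 'yvb']

`|` is ordered: at each position the engine commits to the first alternative that works.
Matches: at [0:3] match 'yvb', group 1 = 'yvb'; at [7:9] match 'yv', group 1 = 'yv'; at [12:15] match 'yvb', group 1 = 'yvb'.
`findall` collects group 1 from each match (3 total).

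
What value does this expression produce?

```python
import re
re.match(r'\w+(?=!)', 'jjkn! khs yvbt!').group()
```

The `(?=…)`/`(?<=…)` assertion just peeks at neighbouring text; it doesn't advance the match position.
With `match`, the pattern is implicitly anchored at the beginning.
The match spans [0:4] → 'jjkn'.

'jjkn'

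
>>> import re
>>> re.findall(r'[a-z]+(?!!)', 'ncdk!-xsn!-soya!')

['ncd', 'xs', 'soy']

The negative lookaround is zero-width — it rules out positions where the adjacent text would match, without consuming anything.
Matches: at [0:3] → 'ncd'; at [6:8] → 'xs'; at [11:14] → 'soy'.
No capturing groups, so `findall` returns the 3 full match strings.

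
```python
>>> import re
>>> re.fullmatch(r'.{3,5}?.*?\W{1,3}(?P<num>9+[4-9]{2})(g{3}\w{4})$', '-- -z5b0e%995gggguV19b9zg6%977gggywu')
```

This matches 3 to 5 of any character (lazy), then zero or more of any character (lazy), then 1 to 3 of a non-word character; then one or more of the literal '9', then exactly 2 of a character in [4-9] (captured as 'num'); then exactly 3 of a literal 'g', then exactly 4 of a word character (captured); then anchored at the end.
For `fullmatch`, every character of the input must be accounted for by the pattern.
Here the pattern can't cover the whole string, so the call returns None.

None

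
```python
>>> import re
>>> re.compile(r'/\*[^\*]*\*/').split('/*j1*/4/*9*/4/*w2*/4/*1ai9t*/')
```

['', '4', '4', '4', '']

Each match becomes a cut point; 5 segments remain.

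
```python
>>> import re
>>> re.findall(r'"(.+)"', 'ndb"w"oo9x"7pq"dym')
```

Matches: at [3:15] match '"w"oo9x"7pq"', group 1 = 'w"oo9x"7pq'.
`findall` collects group 1 from the one match (1 total).

['w"oo9x"7pq']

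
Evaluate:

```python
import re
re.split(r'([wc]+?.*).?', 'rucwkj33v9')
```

['ru', 'cwkj33v9', '']

Pattern: one or more of one of [wc] (lazy), then zero or more of any character (captured); then optionally any character.
Because the pattern has a capturing group, `split` also inserts each captured text between the pieces.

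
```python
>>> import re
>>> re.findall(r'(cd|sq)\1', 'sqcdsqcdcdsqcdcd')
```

['cd', 'cd']

`\1` has to match the exact text group 1 already captured.
With a single group, `findall` returns only what that group captured — 2 items.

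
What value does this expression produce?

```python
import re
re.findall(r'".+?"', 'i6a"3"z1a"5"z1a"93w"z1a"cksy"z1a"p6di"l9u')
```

Because the quantifier is non-greedy, it stops expanding at the earliest point where the rest of the pattern can succeed.
With no groups in the pattern, `findall` gives back each whole match — 5 here.

['"3"', '"5"', '"93w"', '"cksy"', '"p6di"']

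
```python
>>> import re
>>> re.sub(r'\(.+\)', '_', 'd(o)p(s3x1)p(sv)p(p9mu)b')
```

'd_b'

Matches: at [1:23] → '(o)p(s3x1)p(sv)p(p9mu)'.
Each match is replaced by '_'.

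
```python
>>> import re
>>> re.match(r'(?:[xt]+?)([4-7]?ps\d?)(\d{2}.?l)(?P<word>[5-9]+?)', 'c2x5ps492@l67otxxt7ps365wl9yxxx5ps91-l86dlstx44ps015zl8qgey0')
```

None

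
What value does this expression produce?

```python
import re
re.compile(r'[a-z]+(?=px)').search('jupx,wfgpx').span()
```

(0, 2)

Lookahead/lookbehind check context without consuming it, so the matched span excludes the asserted characters.
The match spans [0:2] → 'ju'.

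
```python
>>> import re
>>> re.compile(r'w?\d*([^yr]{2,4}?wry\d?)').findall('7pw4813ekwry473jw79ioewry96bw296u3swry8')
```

['ekwry4', 'ioewry9', 'u3swry8']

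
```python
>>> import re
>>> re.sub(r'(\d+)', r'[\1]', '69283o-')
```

'[69283]o-'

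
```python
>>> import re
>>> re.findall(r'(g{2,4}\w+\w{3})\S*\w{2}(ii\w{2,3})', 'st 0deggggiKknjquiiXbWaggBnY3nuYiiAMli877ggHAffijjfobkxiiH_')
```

The pattern matches 2 to 4 of the literal 'g', then one or more of a word character, then exactly 3 of a word character (captured); then zero or more of a non-whitespace character, then exactly 2 of a word character; then the literal 'ii', then 2 to 3 of a word character (captured).
2 groups means the one result is a tuple of 2 captured strings — 1 here.

[('ggggiKknjquiiXbWaggBnY3nuYiiAMli877ggHAffijjfob', 'iiH_')]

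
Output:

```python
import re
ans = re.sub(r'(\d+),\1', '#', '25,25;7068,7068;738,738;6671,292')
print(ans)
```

#;#;#;6671,292

After group 1 captures some text, `\1` only succeeds where that same text appears again.
Matches: at [0:5] → '25,25'; at [6:15] → '7068,7068'; at [16:23] → '738,738'.
Every occurrence is swapped for '#'.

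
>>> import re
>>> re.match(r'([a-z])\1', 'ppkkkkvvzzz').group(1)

'p'

The match spans [0:2] → 'pp'.
Captured: group 1 = 'p'.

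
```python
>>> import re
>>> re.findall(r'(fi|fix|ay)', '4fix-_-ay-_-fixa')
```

Branches in `(...|...)` are attempted left-to-right; the first branch that allows the whole pattern to succeed is taken.
One capturing group, so `findall` returns just the captured substring from each match — 3 in all.

['fi', 'ay', 'fi']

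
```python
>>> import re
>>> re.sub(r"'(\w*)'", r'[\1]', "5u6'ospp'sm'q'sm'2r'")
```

'5u6[ospp]sm[q]sm[2r]'

Matches: at [3:9] → "'ospp'"; at [11:14] → "'q'"; at [16:20] → "'2r'".
`\1` in the replacement pulls in group 1's text for each match.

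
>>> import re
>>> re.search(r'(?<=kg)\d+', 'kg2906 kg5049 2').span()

(2, 6)

The lookaround is zero-width — it requires the adjacent text to match without consuming it, so the asserted text isn't part of the match.
`re.search` scans for the first position where the pattern succeeds.
The match spans [2:6] → '2906'.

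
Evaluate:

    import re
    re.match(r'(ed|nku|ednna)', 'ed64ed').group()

'ed'

With `match`, the pattern is implicitly anchored at the beginning.
The match spans [0:2] → 'ed'.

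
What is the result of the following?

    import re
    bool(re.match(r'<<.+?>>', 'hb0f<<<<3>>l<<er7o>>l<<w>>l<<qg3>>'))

`re.match` won't scan ahead — the pattern has to work from the very first character.
Here the pattern fails at index 0, so the call returns None, and `bool(None)` is False.

False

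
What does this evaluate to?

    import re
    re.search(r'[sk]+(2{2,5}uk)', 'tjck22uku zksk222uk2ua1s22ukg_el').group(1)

This matches one or more of one of [sk]; then 2 to 5 of a literal '2', then the literal 'uk' (captured).
`re.search` scans for the first position where the pattern succeeds.
The match spans [3:8] → 'k22uk'.
Captured: group 1 = '22uk'.

'22uk'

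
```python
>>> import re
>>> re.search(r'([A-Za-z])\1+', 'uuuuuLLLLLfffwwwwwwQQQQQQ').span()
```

(0, 5)

After group 1 captures some text, `\1` only succeeds where that same text appears again.
Unlike `match`, `search` isn't anchored — it looks for the pattern anywhere in the string.
The match spans [0:5] → 'uuuuu'.
Captured: group 1 = 'u'.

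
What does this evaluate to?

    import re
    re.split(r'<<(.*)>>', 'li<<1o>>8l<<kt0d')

With a capturing group present, the delimiter's captured portion is kept in the result list.

['li', '1o', '8l<<kt0d']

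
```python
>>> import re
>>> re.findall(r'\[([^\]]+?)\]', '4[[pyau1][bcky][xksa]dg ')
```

['[pyau1', 'bcky', 'xksa']

With a single group, `findall` returns only what that group captured — 3 items.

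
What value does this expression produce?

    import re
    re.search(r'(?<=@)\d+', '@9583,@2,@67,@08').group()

The lookaround is zero-width — it requires the adjacent text to match without consuming it, so the asserted text isn't part of the match.
The match spans [1:5] → '9583'.

'9583'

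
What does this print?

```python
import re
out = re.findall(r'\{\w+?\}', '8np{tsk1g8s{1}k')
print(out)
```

`findall` yields the raw match text (1 of them) because the pattern has no groups.

['{1}']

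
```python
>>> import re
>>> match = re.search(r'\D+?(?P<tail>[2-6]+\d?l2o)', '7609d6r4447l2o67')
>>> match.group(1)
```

'4447l2o'

The match spans [6:14] → 'r4447l2o'.
Captured: group 1 = '4447l2o'.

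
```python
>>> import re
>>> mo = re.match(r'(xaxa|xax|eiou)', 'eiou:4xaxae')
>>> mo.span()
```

`re.match` only tries the pattern at the start of the string.
The match spans [0:4] → 'eiou'.
Captured: group 1 = 'eiou'.

(0, 4)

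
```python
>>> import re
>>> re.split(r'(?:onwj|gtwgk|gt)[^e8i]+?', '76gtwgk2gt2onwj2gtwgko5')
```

['76', '', '', '', '5']

`|` is ordered: at each position the engine commits to the first alternative that works.
Matches to split on: at [2:8] → 'gtwgk2'; at [8:11] → 'gt2'; at [11:16] → 'onwj2'; at [16:22] → 'gtwgko'.
`split` removes every match and returns the 5 fragments in between.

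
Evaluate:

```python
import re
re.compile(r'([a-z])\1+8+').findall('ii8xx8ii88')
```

['i', 'x', 'i']

`\1` has to match the exact text group 1 already captured.
`findall` collects group 1 from each match (3 total).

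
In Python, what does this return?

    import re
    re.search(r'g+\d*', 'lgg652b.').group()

'gg652'

The match spans [1:6] → 'gg652'.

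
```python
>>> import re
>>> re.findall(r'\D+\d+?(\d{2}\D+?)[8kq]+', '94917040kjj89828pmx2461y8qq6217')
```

Because there's exactly one group, `findall` drops the full match and keeps group 1 from the one hit.

['61y']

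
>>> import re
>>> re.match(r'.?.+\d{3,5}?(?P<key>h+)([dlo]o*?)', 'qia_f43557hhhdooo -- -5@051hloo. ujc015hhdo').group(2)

'd'

This matches optionally any character, then one or more of any character, then 3 to 5 of a digit (lazy); then one or more of a literal 'h' (captured as 'key'); then one of [dlo], then zero or more of a literal 'o' (lazy) (captured).
Because the quantifier is non-greedy, it stops expanding at the earliest point where the rest of the pattern can succeed.
`re.match` only tries the pattern at the start of the string.
The match spans [0:42] → 'qia_f43557hhhdooo -- -5@051hloo. ujc015hhd'.
Captured: group 1 = 'hh', group 2 = 'd'.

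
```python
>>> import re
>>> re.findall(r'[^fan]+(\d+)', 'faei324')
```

['4']

This matches one or more of any character except [fan]; then one or more of a digit (captured).
Scanning left to right: at [2:7] match 'ei324', group 1 = '4'.
With a single group, `findall` returns only what that group captured — 1 item.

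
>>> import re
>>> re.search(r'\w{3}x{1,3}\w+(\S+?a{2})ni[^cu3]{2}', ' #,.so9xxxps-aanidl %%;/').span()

(4, 19)

The match spans [4:19] → 'so9xxxps-aanidl'.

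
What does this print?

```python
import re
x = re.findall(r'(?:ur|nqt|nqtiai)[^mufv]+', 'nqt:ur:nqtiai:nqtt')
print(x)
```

Scanning left to right: at [0:4] → 'nqt:'; at [4:18] → 'ur:nqtiai:nqtt'.
`findall` yields the raw match text (2 of them) because the pattern has no groups.

['nqt:', 'ur:nqtiai:nqtt']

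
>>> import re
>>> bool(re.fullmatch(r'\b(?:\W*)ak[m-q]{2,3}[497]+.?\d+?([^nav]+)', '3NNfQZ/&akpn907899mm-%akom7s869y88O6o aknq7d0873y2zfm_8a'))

The pattern matches a word boundary (`\b`, zero-width); then zero or more of a non-word character (non-capturing group); then the literal 'ak', then 2 to 3 of a character in [m-q]; then one or more of one of [497], then optionally any character, then one or more of a digit (lazy); then one or more of any character except [nav] (captured).
`fullmatch` succeeds only if the pattern covers the string from start to end.
Here there's no way to consume every character, so the call returns None, and `bool(None)` is False.

False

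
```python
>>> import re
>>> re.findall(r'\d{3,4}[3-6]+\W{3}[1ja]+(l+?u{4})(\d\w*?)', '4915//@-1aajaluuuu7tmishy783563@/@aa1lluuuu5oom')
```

[('lluuuu', '5')]

The pattern matches 3 to 4 of a digit, then one or more of a character in [3-6], then exactly 3 of a non-word character; then one or more of one of [1ja]; then one or more of a literal 'l' (lazy), then exactly 4 of the literal 'u' (captured); then a digit, then zero or more of a word character (lazy) (captured).
With the lazy modifier that quantifier settles for the fewest repetitions that let the rest of the pattern succeed (the atoms after it are unaffected and can still be greedy).
Walking the string: at [25:44] match '783563@/@aa1lluuuu5', groups = ('lluuuu', '5').
Multiple groups make `findall` return tuples — one 2-tuple for the one match.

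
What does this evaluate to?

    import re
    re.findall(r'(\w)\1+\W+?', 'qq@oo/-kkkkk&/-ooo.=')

A backreference is literal: `\1` must see the identical characters the first group matched.
Scanning left to right: at [0:3] match 'qq@', group 1 = 'q'; at [3:6] match 'oo/', group 1 = 'o'; at [7:13] match 'kkkkk&', group 1 = 'k'; at [15:19] match 'ooo.', group 1 = 'o'.
Because there's exactly one group, `findall` drops the full match and keeps group 1 from each hit.

['q', 'o', 'k', 'o']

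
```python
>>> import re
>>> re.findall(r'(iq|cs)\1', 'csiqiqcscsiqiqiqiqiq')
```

['iq', 'cs', 'iq', 'iq']

`\1` has to match the exact text group 1 already captured.
With a single group, `findall` returns only what that group captured — 4 items.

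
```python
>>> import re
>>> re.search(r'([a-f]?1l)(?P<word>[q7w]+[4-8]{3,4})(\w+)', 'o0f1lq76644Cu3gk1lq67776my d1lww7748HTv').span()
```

Pattern: optionally a character in [a-f], then the literal '1l' (captured); then one or more of one of [q7w], then 3 to 4 of a character in [4-8] (captured as 'word'); then one or more of a word character (captured).
`re.search` tries every starting position until one works.
The match spans [2:26] → 'f1lq76644Cu3gk1lq67776my'.
Captured: group 1 = 'f1l', group 2 = 'q76644', group 3 = 'Cu3gk1lq67776my'.

(2, 26)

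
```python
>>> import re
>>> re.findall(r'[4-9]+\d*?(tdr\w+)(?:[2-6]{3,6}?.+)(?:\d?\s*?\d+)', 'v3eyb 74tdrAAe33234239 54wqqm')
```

['tdrAAe3323']

With a single group, `findall` returns only what that group captured — 1 item.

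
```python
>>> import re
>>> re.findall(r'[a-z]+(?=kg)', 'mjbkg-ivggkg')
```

['mjb', 'ivgg']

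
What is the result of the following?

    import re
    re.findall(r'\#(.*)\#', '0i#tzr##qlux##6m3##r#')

With a single group, `findall` returns only what that group captured — 1 item.

['tzr##qlux##6m3##r']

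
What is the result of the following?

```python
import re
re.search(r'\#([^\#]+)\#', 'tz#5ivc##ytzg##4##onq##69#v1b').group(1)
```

'5ivc'

`re.search` scans for the first position where the pattern succeeds.
The match spans [2:8] → '#5ivc#'.
Captured: group 1 = '5ivc'.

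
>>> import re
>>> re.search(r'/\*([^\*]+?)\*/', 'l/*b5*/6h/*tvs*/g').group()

The match spans [1:7] → '/*b5*/'.

'/*b5*/'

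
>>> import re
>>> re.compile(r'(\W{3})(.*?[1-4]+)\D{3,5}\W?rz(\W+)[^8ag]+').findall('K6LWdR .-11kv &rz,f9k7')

[(' .-', '11', ',')]

Pattern: exactly 3 of a non-word character (captured); then zero or more of any character (lazy), then one or more of a character in [1-4] (captured); then 3 to 5 of a non-digit; then optionally a non-word character, then the literal 'rz'; then one or more of a non-word character (captured); then one or more of any character except [8ag].
Scanning left to right: at [6:22] match ' .-11kv &rz,f9k7', groups = (' .-', '11', ',').
With 3 capturing groups, `findall` returns a 3-tuple per match.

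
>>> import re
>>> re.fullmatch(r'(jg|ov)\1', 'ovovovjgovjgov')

`\1` has to match the exact text group 1 already captured.
`re.fullmatch` requires the pattern to consume the entire string.
Here the pattern can't cover the whole string, so the call returns None.

None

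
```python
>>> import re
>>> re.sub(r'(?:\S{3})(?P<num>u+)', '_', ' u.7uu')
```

The pattern matches exactly 3 of a non-whitespace character (non-capturing group); then one or more of a literal 'u' (captured as 'num').
Matches: at [1:6] → 'u.7uu'.
`sub` substitutes '_' at each match site.

' _'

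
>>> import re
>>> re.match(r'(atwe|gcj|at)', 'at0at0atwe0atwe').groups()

('at',)

With `match`, the pattern is implicitly anchored at the beginning.
The match spans [0:2] → 'at'.
Captured: group 1 = 'at'.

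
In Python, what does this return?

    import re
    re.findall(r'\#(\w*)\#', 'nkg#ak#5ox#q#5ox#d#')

Scanning left to right: at [3:7] match '#ak#', group 1 = 'ak'; at [10:13] match '#q#', group 1 = 'q'; at [16:19] match '#d#', group 1 = 'd'.
Because there's exactly one group, `findall` drops the full match and keeps group 1 from each hit.

['ak', 'q', 'd']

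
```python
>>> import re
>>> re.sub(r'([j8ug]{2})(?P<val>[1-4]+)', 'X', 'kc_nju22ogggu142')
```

'kc_nXoggX'

This matches exactly 2 of one of [j8ug] (captured); then one or more of a character in [1-4] (captured as 'val').
Matches: at [4:8] → 'ju22'; at [11:16] → 'gu142'.
`sub` substitutes 'X' at each match site.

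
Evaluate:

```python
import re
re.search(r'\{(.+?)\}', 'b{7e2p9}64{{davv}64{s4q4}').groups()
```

('7e2p9',)

A `+?`/`*?`/`{m,n}?` starts at its minimum and grows only as far as needed for what follows to match.
`re.search` scans for the first position where the pattern succeeds.
The match spans [1:8] → '{7e2p9}'.
Captured: group 1 = '7e2p9'.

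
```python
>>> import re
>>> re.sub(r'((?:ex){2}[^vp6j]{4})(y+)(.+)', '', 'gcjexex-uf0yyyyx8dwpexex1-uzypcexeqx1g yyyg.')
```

'gcj'

Pattern: the literal 'ex' repeated 2 times, then exactly 4 of any character except [vp6j] (captured); then one or more of a literal 'y' (captured); then one or more of any character (captured).
Matches: at [3:44] → 'exex-uf0yyyyx8dwpexex1-uzypcexeqx1g yyyg.'.
`sub` substitutes '' at each match site.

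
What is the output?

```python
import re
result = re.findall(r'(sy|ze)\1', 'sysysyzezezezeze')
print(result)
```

The backreference `\1` re-matches whatever the first group consumed, character for character.
Walking the string: at [0:4] match 'sysy', group 1 = 'sy'; at [6:10] match 'zeze', group 1 = 'ze'; at [10:14] match 'zeze', group 1 = 'ze'.
One capturing group, so `findall` returns just the captured substring from each match — 3 in all.

['sy', 'ze', 'ze']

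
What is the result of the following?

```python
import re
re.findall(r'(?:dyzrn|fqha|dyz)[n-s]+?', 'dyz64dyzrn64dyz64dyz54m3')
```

['dyzr']

Matches: at [5:9] → 'dyzr'.
With no groups in the pattern, `findall` gives back each whole match — 1 here.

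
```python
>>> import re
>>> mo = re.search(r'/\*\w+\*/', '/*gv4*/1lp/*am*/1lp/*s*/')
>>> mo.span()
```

(0, 7)

`re.search` tries every starting position until one works.
The match spans [0:7] → '/*gv4*/'.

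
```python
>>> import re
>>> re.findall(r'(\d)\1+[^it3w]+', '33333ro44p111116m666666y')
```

['3']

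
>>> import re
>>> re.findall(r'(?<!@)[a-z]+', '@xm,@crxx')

['m', 'rxx']

The negative lookahead/lookbehind blocks any match where the forbidden context is present.
Walking the string: at [2:3] → 'm'; at [6:9] → 'rxx'.
No capturing groups, so `findall` returns the 2 full match strings.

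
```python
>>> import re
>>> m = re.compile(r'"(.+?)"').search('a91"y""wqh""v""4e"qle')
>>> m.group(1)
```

'y'

Unlike `match`, `search` isn't anchored — it looks for the pattern anywhere in the string.
The match spans [3:6] → '"y"'.
Captured: group 1 = 'y'.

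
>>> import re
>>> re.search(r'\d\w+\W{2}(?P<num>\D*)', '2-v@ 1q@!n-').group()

'1q@!n-'

Pattern: a digit, then one or more of a word character, then exactly 2 of a non-word character; then zero or more of a non-digit (captured as 'num').
`search` walks the string left to right and returns the first match it finds.
The match spans [5:11] → '1q@!n-'.
Captured: group 1 = 'n-'.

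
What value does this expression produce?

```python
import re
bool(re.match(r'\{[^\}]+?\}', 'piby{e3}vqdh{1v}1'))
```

With `match`, the pattern is implicitly anchored at the beginning.
Here the string doesn't start with a match, so the call returns None, and `bool(None)` is False.

False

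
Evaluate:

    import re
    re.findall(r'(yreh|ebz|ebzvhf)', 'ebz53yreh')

Scanning left to right: at [0:3] match 'ebz', group 1 = 'ebz'; at [5:9] match 'yreh', group 1 = 'yreh'.
`findall` collects group 1 from each match (2 total).

['ebz', 'yreh']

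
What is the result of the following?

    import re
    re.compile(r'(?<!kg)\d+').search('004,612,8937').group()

'004'

`(?!…)`/`(?<!…)` only lets a position through if the neighbouring text does NOT match; no characters are consumed.
The match spans [0:3] → '004'.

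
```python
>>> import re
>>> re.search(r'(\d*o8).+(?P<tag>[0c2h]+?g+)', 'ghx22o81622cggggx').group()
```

'22o81622cgggg'

This matches zero or more of a digit, then the literal 'o8' (captured); then one or more of any character; then one or more of one of [0c2h] (lazy), then one or more of the literal 'g' (captured as 'tag').
The match spans [3:16] → '22o81622cgggg'.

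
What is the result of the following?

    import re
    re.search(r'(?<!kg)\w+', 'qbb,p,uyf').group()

The negative lookaround is zero-width — it rules out positions where the adjacent text would match, without consuming anything.
`re.search` tries every starting position until one works.
The match spans [0:3] → 'qbb'.

'qbb'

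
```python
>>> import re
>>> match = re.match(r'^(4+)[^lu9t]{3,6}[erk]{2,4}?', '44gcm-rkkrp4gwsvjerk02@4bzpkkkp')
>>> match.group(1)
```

'44'

The match spans [0:10] → '44gcm-rkkr'.
Captured: group 1 = '44'.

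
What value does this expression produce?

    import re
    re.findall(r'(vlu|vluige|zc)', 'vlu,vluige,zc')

['vlu', 'vlu', 'zc']

Branches in `(...|...)` are attempted left-to-right; the first branch that allows the whole pattern to succeed is taken.
Matches: at [0:3] match 'vlu', group 1 = 'vlu'; at [4:7] match 'vlu', group 1 = 'vlu'; at [11:13] match 'zc', group 1 = 'zc'.
Because there's exactly one group, `findall` drops the full match and keeps group 1 from each hit.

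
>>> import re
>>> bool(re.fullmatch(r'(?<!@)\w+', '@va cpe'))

`re.fullmatch` is like wrapping the pattern in `^…$` (in single-line mode).
Here there's no way to consume every character, so the call returns None, and `bool(None)` is False.

False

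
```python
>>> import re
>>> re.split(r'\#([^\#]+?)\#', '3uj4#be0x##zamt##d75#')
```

['3uj4', 'be0x', '', 'zamt', '', 'd75', '']

Matches to split on: at [4:10] → '#be0x#'; at [10:16] → '#zamt#'; at [16:21] → '#d75#'.
`re.split` interleaves the captured-group text with the surrounding fragments.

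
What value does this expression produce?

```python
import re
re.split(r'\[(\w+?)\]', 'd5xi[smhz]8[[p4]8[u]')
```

['d5xi', 'smhz', '8[', 'p4', '8', 'u', '']

Matches to split on: at [4:10] → '[smhz]'; at [12:16] → '[p4]'; at [17:20] → '[u]'.
`re.split` interleaves the captured-group text with the surrounding fragments.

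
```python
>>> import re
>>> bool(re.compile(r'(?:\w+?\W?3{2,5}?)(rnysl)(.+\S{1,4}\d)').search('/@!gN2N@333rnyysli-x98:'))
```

False

The pattern matches one or more of a word character (lazy), then optionally a non-word character, then 2 to 5 of a literal '3' (lazy) (non-capturing group); then the literal 'rn', then the literal 'ysl' (captured); then one or more of any character, then 1 to 4 of a non-whitespace character, then a digit (captured).
Here no position works, so the call returns None, and `bool(None)` is False.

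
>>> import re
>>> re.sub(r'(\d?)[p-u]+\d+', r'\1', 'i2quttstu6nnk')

The pattern matches optionally a digit (captured); then one or more of a character in [p-u], then one or more of a digit.
Matches: at [1:10] → '2quttstu6'.
Each match is replaced using the text its own group 1 captured.

'i2nnk'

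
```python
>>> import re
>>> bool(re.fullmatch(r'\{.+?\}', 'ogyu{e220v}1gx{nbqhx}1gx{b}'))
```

`fullmatch` succeeds only if the pattern covers the string from start to end.
Here the pattern can't cover the whole string, so the call returns None, and `bool(None)` is False.

False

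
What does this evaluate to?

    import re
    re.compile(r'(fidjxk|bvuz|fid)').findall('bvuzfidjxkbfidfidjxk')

['bvuz', 'fidjxk', 'fid', 'fidjxk']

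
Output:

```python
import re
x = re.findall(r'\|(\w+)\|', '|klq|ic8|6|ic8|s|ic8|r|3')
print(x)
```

Because there's exactly one group, `findall` drops the full match and keeps group 1 from each hit.

['klq', '6', 's', 'r']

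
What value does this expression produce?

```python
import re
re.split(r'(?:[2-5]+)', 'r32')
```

['r', '']

The pattern matches one or more of a character in [2-5] (non-capturing group).
Matches to split on: at [1:3] → '32'.
The string is cut at each match, leaving 2 pieces.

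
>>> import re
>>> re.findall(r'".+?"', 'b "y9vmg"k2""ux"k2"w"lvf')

['"y9vmg"', '""ux"', '"w"']

A non-greedy quantifier consumes as few characters as it can — just enough that the remainder of the pattern still matches from where it stops; whatever follows it matches normally.
No capturing groups, so `findall` returns the 3 full match strings.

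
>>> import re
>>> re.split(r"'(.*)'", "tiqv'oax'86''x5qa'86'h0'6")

Matches to split on: at [4:24] → "'oax'86''x5qa'86'h0'".
With a capturing group present, the delimiter's captured portion is kept in the result list.

['tiqv', "oax'86''x5qa'86'h0", '6']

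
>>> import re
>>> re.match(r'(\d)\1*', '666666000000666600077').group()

The backreference `\1` re-matches whatever the first group consumed, character for character.
With `match`, the pattern is implicitly anchored at the beginning.
The match spans [0:6] → '666666'.
Captured: group 1 = '6'.

'666666'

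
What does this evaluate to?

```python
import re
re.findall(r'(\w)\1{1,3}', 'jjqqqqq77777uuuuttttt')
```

['j', 'q', '7', 'u', 't']

`\1` has to match the exact text group 1 already captured.
Walking the string: at [0:2] match 'jj', group 1 = 'j'; at [2:6] match 'qqqq', group 1 = 'q'; at [7:11] match '7777', group 1 = '7'; at [12:16] match 'uuuu', group 1 = 'u'; at [16:20] match 'tttt', group 1 = 't'.
Because there's exactly one group, `findall` drops the full match and keeps group 1 from each hit.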